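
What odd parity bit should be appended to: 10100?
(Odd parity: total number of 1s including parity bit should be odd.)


Number of 1s in data: 2
Parity bit: 1

1


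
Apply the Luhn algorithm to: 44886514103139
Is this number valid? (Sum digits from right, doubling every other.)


Luhn sum = 65
65 mod 10 = 5

Invalid (Luhn sum mod 10 = 5)


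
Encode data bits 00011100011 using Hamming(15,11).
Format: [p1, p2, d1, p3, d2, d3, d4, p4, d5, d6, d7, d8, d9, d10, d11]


Parity bits: p1=1, p2=0, p3=1, p4=0

100100101100011


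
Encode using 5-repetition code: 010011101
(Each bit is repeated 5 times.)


Each bit -> 5 copies

000001111100000000001111111111111110000011111


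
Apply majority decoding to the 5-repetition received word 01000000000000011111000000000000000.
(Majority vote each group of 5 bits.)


Groups: 01000, 00000, 00000, 11111, 00000, 00000, 00000
Majority votes: 0001000

0001000


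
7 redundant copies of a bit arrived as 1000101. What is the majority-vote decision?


Ones: 3 out of 7
Threshold: 4

0 (3/7 voted 1)


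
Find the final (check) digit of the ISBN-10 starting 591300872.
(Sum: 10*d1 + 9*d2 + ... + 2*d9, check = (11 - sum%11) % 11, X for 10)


Weighted sum: 217
217 mod 11 = 8

Check digit: 3


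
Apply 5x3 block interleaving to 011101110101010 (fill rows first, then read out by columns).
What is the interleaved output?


Matrix:
  011
  101
  110
  101
  010
Read columns: 011101010111010

011101010111010


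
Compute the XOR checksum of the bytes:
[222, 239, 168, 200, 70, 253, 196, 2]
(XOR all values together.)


XOR chain: 222 ^ 239 ^ 168 ^ 200 ^ 70 ^ 253 ^ 196 ^ 2 = 44

44


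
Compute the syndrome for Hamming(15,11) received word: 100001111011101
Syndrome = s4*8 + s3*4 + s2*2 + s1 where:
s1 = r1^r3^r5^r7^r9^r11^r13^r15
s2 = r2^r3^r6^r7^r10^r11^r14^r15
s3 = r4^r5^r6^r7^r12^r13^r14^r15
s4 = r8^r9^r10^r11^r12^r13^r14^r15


s1=0, s2=0, s3=1, s4=0

Syndrome = 4 (error at position 4)


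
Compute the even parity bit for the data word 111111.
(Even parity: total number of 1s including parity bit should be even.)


Number of 1s in data: 6
Parity bit: 0

0


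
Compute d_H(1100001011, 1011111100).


XOR: 0111110111
Count of 1s: 8

8


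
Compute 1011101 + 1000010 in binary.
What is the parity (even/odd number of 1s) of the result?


1011101 = 93
1000010 = 66
Sum = 159 = 10011111
1s count = 6

even parity (6 ones in 10011111)


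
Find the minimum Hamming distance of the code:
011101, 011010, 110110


Comparing all pairs, minimum distance: 3
Can detect 2 errors, correct 1 errors

3


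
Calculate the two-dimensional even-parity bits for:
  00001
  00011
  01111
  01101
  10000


Row parities: 10011
Column parities: 10000

Row P: 10011, Col P: 10000, Corner: 1


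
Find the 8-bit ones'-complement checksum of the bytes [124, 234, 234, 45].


Sum = 637 mod 256 = 125
Complement = 130

130


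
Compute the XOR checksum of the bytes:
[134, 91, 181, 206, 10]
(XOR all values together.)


XOR chain: 134 ^ 91 ^ 181 ^ 206 ^ 10 = 172

172


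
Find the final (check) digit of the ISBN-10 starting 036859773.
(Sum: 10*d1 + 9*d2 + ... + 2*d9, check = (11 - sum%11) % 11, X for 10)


Weighted sum: 261
261 mod 11 = 8

Check digit: 3


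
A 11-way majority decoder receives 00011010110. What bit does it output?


Ones: 5 out of 11
Threshold: 6

0 (5/11 voted 1)


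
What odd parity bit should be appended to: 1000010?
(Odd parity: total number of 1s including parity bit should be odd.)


Number of 1s in data: 2
Parity bit: 1

1


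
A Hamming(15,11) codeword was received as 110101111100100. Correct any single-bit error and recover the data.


Syndrome = 0: no error detected

Data: 00111100100 (no errors)


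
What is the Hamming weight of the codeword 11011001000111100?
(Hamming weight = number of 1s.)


Counting 1s in 11011001000111100

9


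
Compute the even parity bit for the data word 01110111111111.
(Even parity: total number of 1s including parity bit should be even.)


Number of 1s in data: 12
Parity bit: 0

0


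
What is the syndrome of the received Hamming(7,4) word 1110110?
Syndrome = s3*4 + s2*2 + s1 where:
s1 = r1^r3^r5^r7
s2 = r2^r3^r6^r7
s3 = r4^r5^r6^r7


s1=1, s2=1, s3=0

Syndrome = 3 (error at position 3)


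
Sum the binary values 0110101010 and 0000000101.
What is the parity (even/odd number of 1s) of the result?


0110101010 = 426
0000000101 = 5
Sum = 431 = 110101111
1s count = 7

odd parity (7 ones in 110101111)


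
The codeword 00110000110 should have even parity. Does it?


Number of 1s: 4

Yes, parity is correct (4 ones)


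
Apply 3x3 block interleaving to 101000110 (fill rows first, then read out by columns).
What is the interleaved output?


Matrix:
  101
  000
  110
Read columns: 101001100

101001100


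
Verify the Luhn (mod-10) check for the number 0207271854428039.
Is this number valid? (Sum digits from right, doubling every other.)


Luhn sum = 67
67 mod 10 = 7

Invalid (Luhn sum mod 10 = 7)


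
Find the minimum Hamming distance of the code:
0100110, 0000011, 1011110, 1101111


Comparing all pairs, minimum distance: 3
Can detect 2 errors, correct 1 errors

3


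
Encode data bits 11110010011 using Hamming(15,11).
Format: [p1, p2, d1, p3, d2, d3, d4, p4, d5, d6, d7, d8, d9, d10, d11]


Parity bits: p1=1, p2=0, p3=1, p4=1

101111110010011


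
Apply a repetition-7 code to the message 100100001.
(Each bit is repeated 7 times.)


Each bit -> 7 copies

111111100000000000000111111100000000000000000000000000001111111


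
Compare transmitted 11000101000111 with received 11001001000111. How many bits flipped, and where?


XOR: 00001100000000

2 error(s) at position(s): 4, 5


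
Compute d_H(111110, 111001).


XOR: 000111
Count of 1s: 3

3


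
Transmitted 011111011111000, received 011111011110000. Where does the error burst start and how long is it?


XOR: 000000000001000

Burst at position 11, length 1


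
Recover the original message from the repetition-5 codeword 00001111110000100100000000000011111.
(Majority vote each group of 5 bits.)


Groups: 00001, 11111, 00001, 00100, 00000, 00000, 11111
Majority votes: 0100001

0100001


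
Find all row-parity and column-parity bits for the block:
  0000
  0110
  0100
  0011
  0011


Row parities: 00100
Column parities: 0010

Row P: 00100, Col P: 0010, Corner: 1


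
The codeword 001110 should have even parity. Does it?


Number of 1s: 3

No, parity error (3 ones)


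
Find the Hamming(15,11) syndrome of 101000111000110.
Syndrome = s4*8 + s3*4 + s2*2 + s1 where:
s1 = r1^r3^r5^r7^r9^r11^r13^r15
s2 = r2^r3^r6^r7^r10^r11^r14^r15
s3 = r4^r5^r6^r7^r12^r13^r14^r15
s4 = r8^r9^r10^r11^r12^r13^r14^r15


s1=1, s2=1, s3=1, s4=0

Syndrome = 7 (error at position 7)


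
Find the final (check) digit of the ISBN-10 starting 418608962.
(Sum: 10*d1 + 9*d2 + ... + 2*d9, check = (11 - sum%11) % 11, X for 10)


Weighted sum: 253
253 mod 11 = 0

Check digit: 0


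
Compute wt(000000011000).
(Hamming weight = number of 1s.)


Counting 1s in 000000011000

2


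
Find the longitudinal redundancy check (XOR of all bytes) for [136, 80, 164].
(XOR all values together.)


XOR chain: 136 ^ 80 ^ 164 = 124

124


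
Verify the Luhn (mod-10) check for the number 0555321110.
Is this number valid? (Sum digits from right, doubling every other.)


Luhn sum = 24
24 mod 10 = 4

Invalid (Luhn sum mod 10 = 4)


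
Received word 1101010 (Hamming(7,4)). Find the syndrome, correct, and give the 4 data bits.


Syndrome = 1: error at position 1

Data: 0010 (corrected bit 1)


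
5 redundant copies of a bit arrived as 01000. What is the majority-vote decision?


Ones: 1 out of 5
Threshold: 3

0 (1/5 voted 1)


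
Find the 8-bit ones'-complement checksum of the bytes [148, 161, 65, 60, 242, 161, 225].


Sum = 1062 mod 256 = 38
Complement = 217

217


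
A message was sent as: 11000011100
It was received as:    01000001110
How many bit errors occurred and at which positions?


XOR: 10000010010

3 error(s) at position(s): 0, 6, 9


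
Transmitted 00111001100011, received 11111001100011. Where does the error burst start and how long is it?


XOR: 11000000000000

Burst at position 0, length 2


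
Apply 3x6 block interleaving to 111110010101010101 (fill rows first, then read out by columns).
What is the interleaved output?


Matrix:
  111110
  010101
  010101
Read columns: 100111100111100011

100111100111100011


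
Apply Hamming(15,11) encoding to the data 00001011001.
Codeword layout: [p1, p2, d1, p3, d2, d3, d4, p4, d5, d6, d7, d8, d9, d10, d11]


Parity bits: p1=1, p2=0, p3=0, p4=0

100000001011001


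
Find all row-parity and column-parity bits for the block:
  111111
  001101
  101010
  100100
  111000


Row parities: 01101
Column parities: 000100

Row P: 01101, Col P: 000100, Corner: 1


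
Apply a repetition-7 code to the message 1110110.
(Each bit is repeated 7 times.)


Each bit -> 7 copies

1111111111111111111110000000111111111111110000000


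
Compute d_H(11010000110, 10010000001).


XOR: 01000000111
Count of 1s: 4

4


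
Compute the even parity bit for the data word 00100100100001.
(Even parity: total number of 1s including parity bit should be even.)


Number of 1s in data: 4
Parity bit: 0

0


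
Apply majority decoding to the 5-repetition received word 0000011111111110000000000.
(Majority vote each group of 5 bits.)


Groups: 00000, 11111, 11111, 00000, 00000
Majority votes: 01100

01100


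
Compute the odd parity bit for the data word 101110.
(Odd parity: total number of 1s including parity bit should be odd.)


Number of 1s in data: 4
Parity bit: 1

1


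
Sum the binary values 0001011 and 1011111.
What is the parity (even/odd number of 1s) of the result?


0001011 = 11
1011111 = 95
Sum = 106 = 1101010
1s count = 4

even parity (4 ones in 1101010)


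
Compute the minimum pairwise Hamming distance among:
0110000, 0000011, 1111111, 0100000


Comparing all pairs, minimum distance: 1
Can detect 0 errors, correct 0 errors

1


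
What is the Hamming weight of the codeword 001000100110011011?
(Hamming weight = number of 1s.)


Counting 1s in 001000100110011011

8


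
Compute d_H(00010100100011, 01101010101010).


XOR: 01111110001001
Count of 1s: 8

8


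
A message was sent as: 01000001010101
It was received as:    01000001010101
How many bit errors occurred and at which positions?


XOR: 00000000000000

0 errors (received matches sent)


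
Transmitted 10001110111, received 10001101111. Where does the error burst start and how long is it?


XOR: 00000011000

Burst at position 6, length 2


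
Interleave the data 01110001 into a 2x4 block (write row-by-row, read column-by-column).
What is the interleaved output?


Matrix:
  0111
  0001
Read columns: 00101011

00101011


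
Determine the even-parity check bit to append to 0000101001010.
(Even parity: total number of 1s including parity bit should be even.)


Number of 1s in data: 4
Parity bit: 0

0


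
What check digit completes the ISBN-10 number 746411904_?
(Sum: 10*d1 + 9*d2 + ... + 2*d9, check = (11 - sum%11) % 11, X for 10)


Weighted sum: 237
237 mod 11 = 6

Check digit: 5


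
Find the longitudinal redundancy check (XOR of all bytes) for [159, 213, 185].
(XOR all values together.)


XOR chain: 159 ^ 213 ^ 185 = 243

243


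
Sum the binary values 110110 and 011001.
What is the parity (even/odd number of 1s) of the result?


110110 = 54
011001 = 25
Sum = 79 = 1001111
1s count = 5

odd parity (5 ones in 1001111)


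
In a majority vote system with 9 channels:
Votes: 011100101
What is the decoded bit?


Ones: 5 out of 9
Threshold: 5

1 (5/9 voted 1)


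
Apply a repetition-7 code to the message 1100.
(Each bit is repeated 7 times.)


Each bit -> 7 copies

1111111111111100000000000000


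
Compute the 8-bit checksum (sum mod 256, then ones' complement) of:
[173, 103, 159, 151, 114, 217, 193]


Sum = 1110 mod 256 = 86
Complement = 169

169


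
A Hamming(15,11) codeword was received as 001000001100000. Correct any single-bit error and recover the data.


Syndrome = 0: no error detected

Data: 10001100000 (no errors)


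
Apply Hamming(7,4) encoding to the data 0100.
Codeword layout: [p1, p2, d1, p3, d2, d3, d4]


Parity bits: p1=1, p2=0, p3=1

1001100


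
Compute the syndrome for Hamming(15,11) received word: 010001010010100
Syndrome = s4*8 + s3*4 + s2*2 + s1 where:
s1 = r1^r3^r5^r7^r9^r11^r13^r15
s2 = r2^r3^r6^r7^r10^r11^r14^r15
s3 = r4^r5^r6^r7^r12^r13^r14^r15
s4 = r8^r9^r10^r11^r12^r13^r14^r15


s1=0, s2=1, s3=0, s4=1

Syndrome = 10 (error at position 10)


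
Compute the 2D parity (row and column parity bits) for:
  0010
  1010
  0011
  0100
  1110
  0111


Row parities: 100111
Column parities: 0110

Row P: 100111, Col P: 0110, Corner: 0


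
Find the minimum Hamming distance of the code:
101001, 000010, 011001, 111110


Comparing all pairs, minimum distance: 2
Can detect 1 errors, correct 0 errors

2


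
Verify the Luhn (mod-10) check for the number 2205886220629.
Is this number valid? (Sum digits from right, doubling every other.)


Luhn sum = 53
53 mod 10 = 3

Invalid (Luhn sum mod 10 = 3)


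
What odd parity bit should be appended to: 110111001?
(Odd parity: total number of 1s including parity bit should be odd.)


Number of 1s in data: 6
Parity bit: 1

1


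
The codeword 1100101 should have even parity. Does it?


Number of 1s: 4

Yes, parity is correct (4 ones)


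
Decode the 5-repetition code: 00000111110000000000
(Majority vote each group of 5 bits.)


Groups: 00000, 11111, 00000, 00000
Majority votes: 0100

0100


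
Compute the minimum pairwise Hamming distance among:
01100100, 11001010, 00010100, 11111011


Comparing all pairs, minimum distance: 3
Can detect 2 errors, correct 1 errors

3


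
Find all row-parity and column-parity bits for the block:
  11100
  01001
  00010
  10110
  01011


Row parities: 10111
Column parities: 01010

Row P: 10111, Col P: 01010, Corner: 0


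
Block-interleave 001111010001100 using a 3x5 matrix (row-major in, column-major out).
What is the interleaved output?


Matrix:
  00111
  10100
  01100
Read columns: 010001111100100

010001111100100


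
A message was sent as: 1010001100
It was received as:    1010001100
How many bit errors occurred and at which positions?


XOR: 0000000000

0 errors (received matches sent)


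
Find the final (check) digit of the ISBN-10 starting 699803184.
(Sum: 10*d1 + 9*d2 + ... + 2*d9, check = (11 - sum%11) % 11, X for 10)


Weighted sum: 320
320 mod 11 = 1

Check digit: X


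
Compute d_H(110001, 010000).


XOR: 100001
Count of 1s: 2

2


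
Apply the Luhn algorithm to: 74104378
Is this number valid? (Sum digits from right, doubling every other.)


Luhn sum = 35
35 mod 10 = 5

Invalid (Luhn sum mod 10 = 5)


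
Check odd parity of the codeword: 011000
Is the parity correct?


Number of 1s: 2

No, parity error (2 ones)


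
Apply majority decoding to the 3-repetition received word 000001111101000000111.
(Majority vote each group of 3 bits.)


Groups: 000, 001, 111, 101, 000, 000, 111
Majority votes: 0011001

0011001


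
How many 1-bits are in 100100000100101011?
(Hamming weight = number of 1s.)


Counting 1s in 100100000100101011

7


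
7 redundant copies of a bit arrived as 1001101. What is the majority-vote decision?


Ones: 4 out of 7
Threshold: 4

1 (4/7 voted 1)


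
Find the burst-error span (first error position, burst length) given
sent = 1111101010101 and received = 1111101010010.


XOR: 0000000000111

Burst at position 10, length 3


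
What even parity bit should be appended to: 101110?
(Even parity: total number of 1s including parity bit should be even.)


Number of 1s in data: 4
Parity bit: 0

0


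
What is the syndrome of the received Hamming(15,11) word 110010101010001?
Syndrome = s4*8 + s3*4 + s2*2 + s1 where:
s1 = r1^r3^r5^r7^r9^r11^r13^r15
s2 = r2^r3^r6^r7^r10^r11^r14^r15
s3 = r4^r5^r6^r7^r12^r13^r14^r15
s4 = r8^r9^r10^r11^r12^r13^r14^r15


s1=0, s2=0, s3=1, s4=1

Syndrome = 12 (error at position 12)


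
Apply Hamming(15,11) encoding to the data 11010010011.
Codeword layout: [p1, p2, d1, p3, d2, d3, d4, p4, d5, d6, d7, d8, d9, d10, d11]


Parity bits: p1=1, p2=1, p3=0, p4=1

111010110010011


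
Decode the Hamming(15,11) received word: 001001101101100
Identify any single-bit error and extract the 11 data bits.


Syndrome = 0: no error detected

Data: 10111101100 (no errors)


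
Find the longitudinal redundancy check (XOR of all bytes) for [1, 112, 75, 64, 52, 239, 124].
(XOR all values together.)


XOR chain: 1 ^ 112 ^ 75 ^ 64 ^ 52 ^ 239 ^ 124 = 221

221


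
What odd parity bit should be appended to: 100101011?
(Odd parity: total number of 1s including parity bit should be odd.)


Number of 1s in data: 5
Parity bit: 0

0


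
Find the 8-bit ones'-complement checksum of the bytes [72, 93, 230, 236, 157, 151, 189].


Sum = 1128 mod 256 = 104
Complement = 151

151


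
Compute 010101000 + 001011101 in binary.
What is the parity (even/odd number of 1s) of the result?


010101000 = 168
001011101 = 93
Sum = 261 = 100000101
1s count = 3

odd parity (3 ones in 100000101)


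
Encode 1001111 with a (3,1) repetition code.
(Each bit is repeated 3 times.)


Each bit -> 3 copies

111000000111111111111


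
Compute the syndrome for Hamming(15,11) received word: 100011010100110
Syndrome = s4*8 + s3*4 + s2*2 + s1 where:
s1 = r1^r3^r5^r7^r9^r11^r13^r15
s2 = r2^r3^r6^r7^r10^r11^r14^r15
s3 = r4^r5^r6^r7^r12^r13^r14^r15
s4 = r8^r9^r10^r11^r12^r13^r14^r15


s1=1, s2=1, s3=0, s4=0

Syndrome = 3 (error at position 3)


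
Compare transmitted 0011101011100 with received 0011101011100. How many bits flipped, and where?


XOR: 0000000000000

0 errors (received matches sent)


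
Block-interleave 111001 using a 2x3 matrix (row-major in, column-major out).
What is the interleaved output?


Matrix:
  111
  001
Read columns: 101011

101011


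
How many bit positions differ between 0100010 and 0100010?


XOR: 0000000
Count of 1s: 0

0


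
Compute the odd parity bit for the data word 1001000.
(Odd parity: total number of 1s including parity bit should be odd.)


Number of 1s in data: 2
Parity bit: 1

1


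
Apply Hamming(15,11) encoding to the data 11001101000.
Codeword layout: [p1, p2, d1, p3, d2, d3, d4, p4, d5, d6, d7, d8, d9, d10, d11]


Parity bits: p1=1, p2=0, p3=0, p4=1

101010011101000


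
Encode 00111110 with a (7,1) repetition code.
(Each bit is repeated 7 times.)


Each bit -> 7 copies

00000000000000111111111111111111111111111111111110000000


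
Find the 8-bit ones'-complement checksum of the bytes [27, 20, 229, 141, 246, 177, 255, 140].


Sum = 1235 mod 256 = 211
Complement = 44

44


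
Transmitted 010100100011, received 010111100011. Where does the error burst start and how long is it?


XOR: 000011000000

Burst at position 4, length 2


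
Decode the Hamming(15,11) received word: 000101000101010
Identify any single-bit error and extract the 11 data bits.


Syndrome = 10: error at position 10

Data: 00100001010 (corrected bit 10)


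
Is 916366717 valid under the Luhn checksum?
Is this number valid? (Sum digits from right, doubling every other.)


Luhn sum = 48
48 mod 10 = 8

Invalid (Luhn sum mod 10 = 8)


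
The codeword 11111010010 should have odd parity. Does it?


Number of 1s: 7

Yes, parity is correct (7 ones)


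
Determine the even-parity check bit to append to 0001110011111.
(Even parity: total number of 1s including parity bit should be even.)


Number of 1s in data: 8
Parity bit: 0

0


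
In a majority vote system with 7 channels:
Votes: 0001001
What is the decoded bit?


Ones: 2 out of 7
Threshold: 4

0 (2/7 voted 1)


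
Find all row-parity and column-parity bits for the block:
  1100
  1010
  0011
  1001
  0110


Row parities: 00000
Column parities: 1010

Row P: 00000, Col P: 1010, Corner: 0


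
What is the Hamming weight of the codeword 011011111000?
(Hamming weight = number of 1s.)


Counting 1s in 011011111000

7


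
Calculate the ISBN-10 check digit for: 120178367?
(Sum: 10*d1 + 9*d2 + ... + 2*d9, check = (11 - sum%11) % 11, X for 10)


Weighted sum: 161
161 mod 11 = 7

Check digit: 4


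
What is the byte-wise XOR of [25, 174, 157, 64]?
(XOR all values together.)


XOR chain: 25 ^ 174 ^ 157 ^ 64 = 106

106


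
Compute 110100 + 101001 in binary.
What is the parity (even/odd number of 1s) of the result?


110100 = 52
101001 = 41
Sum = 93 = 1011101
1s count = 5

odd parity (5 ones in 1011101)


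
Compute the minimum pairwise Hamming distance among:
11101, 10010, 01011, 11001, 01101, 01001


Comparing all pairs, minimum distance: 1
Can detect 0 errors, correct 0 errors

1


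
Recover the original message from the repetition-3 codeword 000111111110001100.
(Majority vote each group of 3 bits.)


Groups: 000, 111, 111, 110, 001, 100
Majority votes: 011100

011100


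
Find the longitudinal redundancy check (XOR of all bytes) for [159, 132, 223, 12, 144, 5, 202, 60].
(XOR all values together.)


XOR chain: 159 ^ 132 ^ 223 ^ 12 ^ 144 ^ 5 ^ 202 ^ 60 = 171

171


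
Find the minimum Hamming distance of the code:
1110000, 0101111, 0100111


Comparing all pairs, minimum distance: 1
Can detect 0 errors, correct 0 errors

1


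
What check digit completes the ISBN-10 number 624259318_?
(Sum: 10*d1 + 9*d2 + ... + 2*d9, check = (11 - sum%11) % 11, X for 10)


Weighted sum: 230
230 mod 11 = 10

Check digit: 1


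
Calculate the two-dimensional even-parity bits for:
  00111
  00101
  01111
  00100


Row parities: 1001
Column parities: 01001

Row P: 1001, Col P: 01001, Corner: 0


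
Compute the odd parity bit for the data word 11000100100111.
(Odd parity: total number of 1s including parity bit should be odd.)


Number of 1s in data: 7
Parity bit: 0

0


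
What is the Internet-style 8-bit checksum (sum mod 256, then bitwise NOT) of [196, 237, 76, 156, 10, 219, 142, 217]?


Sum = 1253 mod 256 = 229
Complement = 26

26


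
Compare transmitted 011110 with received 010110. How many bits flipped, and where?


XOR: 001000

1 error(s) at position(s): 2


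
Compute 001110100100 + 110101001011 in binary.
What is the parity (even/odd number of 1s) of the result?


001110100100 = 932
110101001011 = 3403
Sum = 4335 = 1000011101111
1s count = 8

even parity (8 ones in 1000011101111)


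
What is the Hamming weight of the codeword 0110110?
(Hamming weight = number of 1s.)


Counting 1s in 0110110

4


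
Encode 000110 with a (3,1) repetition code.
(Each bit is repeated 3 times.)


Each bit -> 3 copies

000000000111111000


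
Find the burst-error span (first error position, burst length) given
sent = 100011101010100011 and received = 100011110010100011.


XOR: 000000011000000000

Burst at position 7, length 2


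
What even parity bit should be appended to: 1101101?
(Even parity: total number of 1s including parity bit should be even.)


Number of 1s in data: 5
Parity bit: 1

1


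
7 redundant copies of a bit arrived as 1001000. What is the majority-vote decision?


Ones: 2 out of 7
Threshold: 4

0 (2/7 voted 1)


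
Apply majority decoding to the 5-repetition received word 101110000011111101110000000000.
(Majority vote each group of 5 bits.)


Groups: 10111, 00000, 11111, 10111, 00000, 00000
Majority votes: 101100

101100


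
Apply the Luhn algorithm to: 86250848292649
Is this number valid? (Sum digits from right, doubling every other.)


Luhn sum = 86
86 mod 10 = 6

Invalid (Luhn sum mod 10 = 6)


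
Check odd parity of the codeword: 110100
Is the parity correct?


Number of 1s: 3

Yes, parity is correct (3 ones)


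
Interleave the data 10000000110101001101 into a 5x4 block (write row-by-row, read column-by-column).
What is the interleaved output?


Matrix:
  1000
  0000
  1101
  0100
  1101
Read columns: 10101001110000000101

10101001110000000101


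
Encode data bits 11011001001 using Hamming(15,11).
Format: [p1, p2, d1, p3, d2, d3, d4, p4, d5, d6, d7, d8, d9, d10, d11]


Parity bits: p1=1, p2=1, p3=0, p4=1

111010111001001


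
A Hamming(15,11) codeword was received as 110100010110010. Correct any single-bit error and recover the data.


Syndrome = 0: no error detected

Data: 00000110010 (no errors)


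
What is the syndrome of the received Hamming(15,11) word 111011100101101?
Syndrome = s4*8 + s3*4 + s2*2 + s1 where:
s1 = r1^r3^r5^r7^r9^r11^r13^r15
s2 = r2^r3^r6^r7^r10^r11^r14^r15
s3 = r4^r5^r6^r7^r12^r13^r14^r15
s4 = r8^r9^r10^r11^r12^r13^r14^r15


s1=0, s2=0, s3=0, s4=0

Syndrome = 0 (no error)


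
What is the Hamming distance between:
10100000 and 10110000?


XOR: 00010000
Count of 1s: 1

1


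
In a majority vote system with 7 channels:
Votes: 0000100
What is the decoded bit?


Ones: 1 out of 7
Threshold: 4

0 (1/7 voted 1)


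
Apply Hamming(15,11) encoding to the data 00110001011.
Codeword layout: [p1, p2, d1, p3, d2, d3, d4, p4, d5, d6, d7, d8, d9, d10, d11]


Parity bits: p1=0, p2=0, p3=1, p4=1

000101110001011


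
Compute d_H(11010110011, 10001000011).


XOR: 01011110000
Count of 1s: 5

5


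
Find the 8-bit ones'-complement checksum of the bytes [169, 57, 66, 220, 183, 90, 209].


Sum = 994 mod 256 = 226
Complement = 29

29


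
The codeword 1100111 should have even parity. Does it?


Number of 1s: 5

No, parity error (5 ones)


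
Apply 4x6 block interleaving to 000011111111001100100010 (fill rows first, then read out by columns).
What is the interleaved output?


Matrix:
  000011
  111111
  001100
  100010
Read columns: 010101000110011011011100

010101000110011011011100


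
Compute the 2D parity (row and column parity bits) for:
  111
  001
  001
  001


Row parities: 1111
Column parities: 110

Row P: 1111, Col P: 110, Corner: 0


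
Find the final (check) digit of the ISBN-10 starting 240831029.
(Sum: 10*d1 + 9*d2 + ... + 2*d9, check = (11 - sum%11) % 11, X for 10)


Weighted sum: 159
159 mod 11 = 5

Check digit: 6


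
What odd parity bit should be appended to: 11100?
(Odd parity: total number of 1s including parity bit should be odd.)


Number of 1s in data: 3
Parity bit: 0

0


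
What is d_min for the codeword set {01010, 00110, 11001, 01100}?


Comparing all pairs, minimum distance: 2
Can detect 1 errors, correct 0 errors

2


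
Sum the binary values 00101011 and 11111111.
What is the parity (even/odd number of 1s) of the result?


00101011 = 43
11111111 = 255
Sum = 298 = 100101010
1s count = 4

even parity (4 ones in 100101010)


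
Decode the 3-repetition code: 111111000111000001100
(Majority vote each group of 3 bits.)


Groups: 111, 111, 000, 111, 000, 001, 100
Majority votes: 1101000

1101000


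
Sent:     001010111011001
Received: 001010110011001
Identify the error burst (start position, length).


XOR: 000000001000000

Burst at position 8, length 1


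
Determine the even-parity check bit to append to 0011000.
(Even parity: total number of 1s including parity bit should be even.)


Number of 1s in data: 2
Parity bit: 0

0


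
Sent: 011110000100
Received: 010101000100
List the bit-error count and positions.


XOR: 001011000000

3 error(s) at position(s): 2, 4, 5


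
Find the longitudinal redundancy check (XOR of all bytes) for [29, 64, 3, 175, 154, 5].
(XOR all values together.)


XOR chain: 29 ^ 64 ^ 3 ^ 175 ^ 154 ^ 5 = 110

110


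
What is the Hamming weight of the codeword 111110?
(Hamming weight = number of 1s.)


Counting 1s in 111110

5


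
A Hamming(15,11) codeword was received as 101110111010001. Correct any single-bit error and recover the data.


Syndrome = 1: error at position 1

Data: 11011010001 (corrected bit 1)


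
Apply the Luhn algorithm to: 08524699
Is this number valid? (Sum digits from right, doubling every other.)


Luhn sum = 43
43 mod 10 = 3

Invalid (Luhn sum mod 10 = 3)


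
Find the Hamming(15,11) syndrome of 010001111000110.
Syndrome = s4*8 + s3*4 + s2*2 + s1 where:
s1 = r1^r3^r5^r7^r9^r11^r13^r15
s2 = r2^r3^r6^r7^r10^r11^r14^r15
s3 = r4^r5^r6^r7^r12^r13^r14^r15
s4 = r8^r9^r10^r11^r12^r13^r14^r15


s1=1, s2=0, s3=0, s4=0

Syndrome = 1 (error at position 1)


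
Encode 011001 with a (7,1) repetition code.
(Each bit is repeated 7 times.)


Each bit -> 7 copies

000000011111111111111000000000000001111111


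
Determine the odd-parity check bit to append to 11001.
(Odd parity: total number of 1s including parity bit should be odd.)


Number of 1s in data: 3
Parity bit: 0

0


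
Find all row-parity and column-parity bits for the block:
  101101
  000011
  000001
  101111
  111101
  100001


Row parities: 001110
Column parities: 011100

Row P: 001110, Col P: 011100, Corner: 1


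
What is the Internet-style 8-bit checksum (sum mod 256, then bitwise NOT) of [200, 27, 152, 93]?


Sum = 472 mod 256 = 216
Complement = 39

39


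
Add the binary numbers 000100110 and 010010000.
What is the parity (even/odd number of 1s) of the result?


000100110 = 38
010010000 = 144
Sum = 182 = 10110110
1s count = 5

odd parity (5 ones in 10110110)


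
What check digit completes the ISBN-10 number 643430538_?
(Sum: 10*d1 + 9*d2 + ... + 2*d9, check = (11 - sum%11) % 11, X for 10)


Weighted sum: 211
211 mod 11 = 2

Check digit: 9


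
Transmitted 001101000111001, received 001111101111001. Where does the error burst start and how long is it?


XOR: 000010101000000

Burst at position 4, length 5


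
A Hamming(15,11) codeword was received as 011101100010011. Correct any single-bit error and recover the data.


Syndrome = 14: error at position 14

Data: 10110010001 (corrected bit 14)


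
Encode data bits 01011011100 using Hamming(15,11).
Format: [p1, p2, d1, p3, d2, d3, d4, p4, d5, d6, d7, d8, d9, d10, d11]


Parity bits: p1=1, p2=0, p3=0, p4=0

100010101011100


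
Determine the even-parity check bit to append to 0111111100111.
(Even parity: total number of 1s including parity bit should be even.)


Number of 1s in data: 10
Parity bit: 0

0


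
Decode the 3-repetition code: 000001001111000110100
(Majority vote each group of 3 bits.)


Groups: 000, 001, 001, 111, 000, 110, 100
Majority votes: 0001010

0001010


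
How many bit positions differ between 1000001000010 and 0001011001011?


XOR: 1001010001001
Count of 1s: 5

5


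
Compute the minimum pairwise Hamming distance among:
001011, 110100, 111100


Comparing all pairs, minimum distance: 1
Can detect 0 errors, correct 0 errors

1


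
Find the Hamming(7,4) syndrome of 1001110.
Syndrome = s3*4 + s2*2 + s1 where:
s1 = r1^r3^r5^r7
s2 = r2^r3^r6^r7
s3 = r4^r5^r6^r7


s1=0, s2=1, s3=1

Syndrome = 6 (error at position 6)


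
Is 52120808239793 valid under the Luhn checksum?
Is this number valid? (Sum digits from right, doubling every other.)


Luhn sum = 58
58 mod 10 = 8

Invalid (Luhn sum mod 10 = 8)


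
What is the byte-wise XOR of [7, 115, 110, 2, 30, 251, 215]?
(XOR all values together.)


XOR chain: 7 ^ 115 ^ 110 ^ 2 ^ 30 ^ 251 ^ 215 = 42

42


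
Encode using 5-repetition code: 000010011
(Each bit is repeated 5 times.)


Each bit -> 5 copies

000000000000000000001111100000000001111111111


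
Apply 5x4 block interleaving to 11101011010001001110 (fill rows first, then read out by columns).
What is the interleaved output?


Matrix:
  1110
  1011
  0100
  0100
  1110
Read columns: 11001101111100101000

11001101111100101000


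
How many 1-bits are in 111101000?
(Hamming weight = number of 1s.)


Counting 1s in 111101000

5


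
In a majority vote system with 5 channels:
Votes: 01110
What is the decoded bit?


Ones: 3 out of 5
Threshold: 3

1 (3/5 voted 1)


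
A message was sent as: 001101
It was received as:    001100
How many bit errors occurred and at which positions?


XOR: 000001

1 error(s) at position(s): 5


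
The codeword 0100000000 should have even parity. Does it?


Number of 1s: 1

No, parity error (1 ones)


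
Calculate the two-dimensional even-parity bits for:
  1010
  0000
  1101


Row parities: 001
Column parities: 0111

Row P: 001, Col P: 0111, Corner: 1


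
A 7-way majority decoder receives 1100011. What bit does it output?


Ones: 4 out of 7
Threshold: 4

1 (4/7 voted 1)


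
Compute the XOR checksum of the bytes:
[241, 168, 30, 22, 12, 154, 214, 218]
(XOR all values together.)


XOR chain: 241 ^ 168 ^ 30 ^ 22 ^ 12 ^ 154 ^ 214 ^ 218 = 203

203


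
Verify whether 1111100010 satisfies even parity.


Number of 1s: 6

Yes, parity is correct (6 ones)


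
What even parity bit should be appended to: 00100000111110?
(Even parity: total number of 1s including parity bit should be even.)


Number of 1s in data: 6
Parity bit: 0

0


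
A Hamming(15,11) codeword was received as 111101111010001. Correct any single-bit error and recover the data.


Syndrome = 0: no error detected

Data: 10111010001 (no errors)


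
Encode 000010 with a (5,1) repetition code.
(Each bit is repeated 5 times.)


Each bit -> 5 copies

000000000000000000001111100000


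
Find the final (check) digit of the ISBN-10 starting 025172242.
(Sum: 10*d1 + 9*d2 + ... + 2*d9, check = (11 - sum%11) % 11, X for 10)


Weighted sum: 141
141 mod 11 = 9

Check digit: 2


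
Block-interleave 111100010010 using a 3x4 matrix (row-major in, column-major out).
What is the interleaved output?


Matrix:
  1111
  0001
  0010
Read columns: 100100101110

100100101110


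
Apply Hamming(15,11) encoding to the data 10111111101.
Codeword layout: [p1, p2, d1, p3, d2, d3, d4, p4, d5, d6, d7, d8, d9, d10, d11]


Parity bits: p1=0, p2=0, p3=1, p4=0

001101101111101


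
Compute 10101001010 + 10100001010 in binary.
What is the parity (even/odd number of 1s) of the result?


10101001010 = 1354
10100001010 = 1290
Sum = 2644 = 101001010100
1s count = 5

odd parity (5 ones in 101001010100)


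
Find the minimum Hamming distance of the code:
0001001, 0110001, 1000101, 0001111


Comparing all pairs, minimum distance: 2
Can detect 1 errors, correct 0 errors

2


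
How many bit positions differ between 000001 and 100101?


XOR: 100100
Count of 1s: 2

2


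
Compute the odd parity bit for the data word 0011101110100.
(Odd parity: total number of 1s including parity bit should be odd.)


Number of 1s in data: 7
Parity bit: 0

0


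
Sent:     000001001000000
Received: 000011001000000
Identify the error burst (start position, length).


XOR: 000010000000000

Burst at position 4, length 1


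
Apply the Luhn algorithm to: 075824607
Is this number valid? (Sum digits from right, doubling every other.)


Luhn sum = 40
40 mod 10 = 0

Valid (Luhn sum mod 10 = 0)


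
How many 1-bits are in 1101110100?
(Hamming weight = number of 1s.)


Counting 1s in 1101110100

6


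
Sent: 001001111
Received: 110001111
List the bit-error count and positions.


XOR: 111000000

3 error(s) at position(s): 0, 1, 2


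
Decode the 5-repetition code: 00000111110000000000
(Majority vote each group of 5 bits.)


Groups: 00000, 11111, 00000, 00000
Majority votes: 0100

0100


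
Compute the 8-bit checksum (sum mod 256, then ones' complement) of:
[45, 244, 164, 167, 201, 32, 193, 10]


Sum = 1056 mod 256 = 32
Complement = 223

223


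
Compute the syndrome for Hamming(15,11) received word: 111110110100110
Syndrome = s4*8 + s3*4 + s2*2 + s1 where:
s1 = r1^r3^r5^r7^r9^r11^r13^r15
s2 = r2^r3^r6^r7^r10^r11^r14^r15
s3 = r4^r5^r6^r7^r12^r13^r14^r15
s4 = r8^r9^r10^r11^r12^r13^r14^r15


s1=1, s2=1, s3=1, s4=0

Syndrome = 7 (error at position 7)


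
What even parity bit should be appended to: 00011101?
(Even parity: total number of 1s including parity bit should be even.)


Number of 1s in data: 4
Parity bit: 0

0


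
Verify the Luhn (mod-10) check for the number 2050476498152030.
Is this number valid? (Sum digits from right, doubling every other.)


Luhn sum = 61
61 mod 10 = 1

Invalid (Luhn sum mod 10 = 1)


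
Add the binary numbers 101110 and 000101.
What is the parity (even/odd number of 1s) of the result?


101110 = 46
000101 = 5
Sum = 51 = 110011
1s count = 4

even parity (4 ones in 110011)


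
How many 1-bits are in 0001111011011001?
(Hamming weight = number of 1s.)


Counting 1s in 0001111011011001

9


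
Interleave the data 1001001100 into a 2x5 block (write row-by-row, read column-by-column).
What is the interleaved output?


Matrix:
  10010
  01100
Read columns: 1001011000

1001011000


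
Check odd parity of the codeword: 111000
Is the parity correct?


Number of 1s: 3

Yes, parity is correct (3 ones)


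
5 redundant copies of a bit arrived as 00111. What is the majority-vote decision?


Ones: 3 out of 5
Threshold: 3

1 (3/5 voted 1)


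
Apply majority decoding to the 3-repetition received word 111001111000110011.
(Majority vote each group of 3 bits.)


Groups: 111, 001, 111, 000, 110, 011
Majority votes: 101011

101011


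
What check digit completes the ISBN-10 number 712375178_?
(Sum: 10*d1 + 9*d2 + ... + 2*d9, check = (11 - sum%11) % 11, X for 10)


Weighted sum: 224
224 mod 11 = 4

Check digit: 7


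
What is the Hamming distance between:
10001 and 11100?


XOR: 01101
Count of 1s: 3

3


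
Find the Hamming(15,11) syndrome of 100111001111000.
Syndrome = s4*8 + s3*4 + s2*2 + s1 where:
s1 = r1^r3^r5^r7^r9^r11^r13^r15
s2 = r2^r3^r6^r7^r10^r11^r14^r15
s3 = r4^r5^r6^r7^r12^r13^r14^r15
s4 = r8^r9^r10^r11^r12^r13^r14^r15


s1=0, s2=1, s3=0, s4=0

Syndrome = 2 (error at position 2)


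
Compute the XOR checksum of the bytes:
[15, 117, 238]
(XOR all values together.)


XOR chain: 15 ^ 117 ^ 238 = 148

148


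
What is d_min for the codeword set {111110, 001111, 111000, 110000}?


Comparing all pairs, minimum distance: 1
Can detect 0 errors, correct 0 errors

1


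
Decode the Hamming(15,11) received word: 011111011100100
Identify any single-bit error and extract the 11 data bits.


Syndrome = 0: no error detected

Data: 11101100100 (no errors)


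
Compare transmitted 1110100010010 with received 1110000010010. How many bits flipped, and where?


XOR: 0000100000000

1 error(s) at position(s): 4


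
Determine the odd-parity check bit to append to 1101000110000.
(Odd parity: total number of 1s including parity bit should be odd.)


Number of 1s in data: 5
Parity bit: 0

0


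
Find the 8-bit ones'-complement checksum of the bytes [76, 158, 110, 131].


Sum = 475 mod 256 = 219
Complement = 36

36


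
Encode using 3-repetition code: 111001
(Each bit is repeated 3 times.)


Each bit -> 3 copies

111111111000000111


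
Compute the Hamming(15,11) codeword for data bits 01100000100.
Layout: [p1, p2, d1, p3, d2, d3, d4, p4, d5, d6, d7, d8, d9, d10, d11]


Parity bits: p1=0, p2=1, p3=1, p4=1

010111010000100


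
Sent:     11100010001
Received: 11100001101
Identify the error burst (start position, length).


XOR: 00000011100

Burst at position 6, length 3
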